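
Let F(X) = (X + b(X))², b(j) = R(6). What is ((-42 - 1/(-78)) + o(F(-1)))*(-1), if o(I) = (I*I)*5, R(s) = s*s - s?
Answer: -275836315/78 ≈ -3.5364e+6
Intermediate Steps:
R(s) = s² - s
b(j) = 30 (b(j) = 6*(-1 + 6) = 6*5 = 30)
F(X) = (30 + X)² (F(X) = (X + 30)² = (30 + X)²)
o(I) = 5*I² (o(I) = I²*5 = 5*I²)
((-42 - 1/(-78)) + o(F(-1)))*(-1) = ((-42 - 1/(-78)) + 5*((30 - 1)²)²)*(-1) = ((-42 - 1*(-1/78)) + 5*(29²)²)*(-1) = ((-42 + 1/78) + 5*841²)*(-1) = (-3275/78 + 5*707281)*(-1) = (-3275/78 + 3536405)*(-1) = (275836315/78)*(-1) = -275836315/78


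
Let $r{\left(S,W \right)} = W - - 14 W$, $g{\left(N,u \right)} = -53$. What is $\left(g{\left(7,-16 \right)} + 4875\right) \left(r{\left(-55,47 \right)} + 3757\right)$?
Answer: $21515764$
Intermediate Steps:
$r{\left(S,W \right)} = 15 W$ ($r{\left(S,W \right)} = W + 14 W = 15 W$)
$\left(g{\left(7,-16 \right)} + 4875\right) \left(r{\left(-55,47 \right)} + 3757\right) = \left(-53 + 4875\right) \left(15 \cdot 47 + 3757\right) = 4822 \left(705 + 3757\right) = 4822 \cdot 4462 = 21515764$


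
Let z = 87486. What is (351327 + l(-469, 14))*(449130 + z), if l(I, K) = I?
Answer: 188276016528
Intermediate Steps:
(351327 + l(-469, 14))*(449130 + z) = (351327 - 469)*(449130 + 87486) = 350858*536616 = 188276016528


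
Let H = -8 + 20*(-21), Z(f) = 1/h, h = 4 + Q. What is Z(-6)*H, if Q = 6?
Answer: -214/5 ≈ -42.800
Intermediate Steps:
h = 10 (h = 4 + 6 = 10)
Z(f) = ⅒ (Z(f) = 1/10 = ⅒)
H = -428 (H = -8 - 420 = -428)
Z(-6)*H = (⅒)*(-428) = -214/5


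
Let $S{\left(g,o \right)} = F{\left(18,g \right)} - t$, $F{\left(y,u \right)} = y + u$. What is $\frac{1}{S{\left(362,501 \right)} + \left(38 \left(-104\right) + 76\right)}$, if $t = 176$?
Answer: $- \frac{1}{3672} \approx -0.00027233$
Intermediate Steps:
$F{\left(y,u \right)} = u + y$
$S{\left(g,o \right)} = -158 + g$ ($S{\left(g,o \right)} = \left(g + 18\right) - 176 = \left(18 + g\right) - 176 = -158 + g$)
$\frac{1}{S{\left(362,501 \right)} + \left(38 \left(-104\right) + 76\right)} = \frac{1}{\left(-158 + 362\right) + \left(38 \left(-104\right) + 76\right)} = \frac{1}{204 + \left(-3952 + 76\right)} = \frac{1}{204 - 3876} = \frac{1}{-3672} = - \frac{1}{3672}$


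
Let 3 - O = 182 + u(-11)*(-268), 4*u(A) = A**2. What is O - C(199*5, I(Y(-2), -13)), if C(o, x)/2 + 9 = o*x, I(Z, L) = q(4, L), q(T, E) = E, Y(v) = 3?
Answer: 33816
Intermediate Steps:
u(A) = A**2/4
I(Z, L) = L
C(o, x) = -18 + 2*o*x (C(o, x) = -18 + 2*(o*x) = -18 + 2*o*x)
O = 7928 (O = 3 - (182 + ((1/4)*(-11)**2)*(-268)) = 3 - (182 + ((1/4)*121)*(-268)) = 3 - (182 + (121/4)*(-268)) = 3 - (182 - 8107) = 3 - 1*(-7925) = 3 + 7925 = 7928)
O - C(199*5, I(Y(-2), -13)) = 7928 - (-18 + 2*(199*5)*(-13)) = 7928 - (-18 + 2*995*(-13)) = 7928 - (-18 - 25870) = 7928 - 1*(-25888) = 7928 + 25888 = 33816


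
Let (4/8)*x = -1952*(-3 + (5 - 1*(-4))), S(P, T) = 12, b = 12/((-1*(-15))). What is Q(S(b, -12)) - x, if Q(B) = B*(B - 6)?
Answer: 23496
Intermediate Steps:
b = ⅘ (b = 12/15 = 12*(1/15) = ⅘ ≈ 0.80000)
Q(B) = B*(-6 + B)
x = -23424 (x = 2*(-1952*(-3 + (5 - 1*(-4)))) = 2*(-1952*(-3 + (5 + 4))) = 2*(-1952*(-3 + 9)) = 2*(-1952*6) = 2*(-488*24) = 2*(-11712) = -23424)
Q(S(b, -12)) - x = 12*(-6 + 12) - 1*(-23424) = 12*6 + 23424 = 72 + 23424 = 23496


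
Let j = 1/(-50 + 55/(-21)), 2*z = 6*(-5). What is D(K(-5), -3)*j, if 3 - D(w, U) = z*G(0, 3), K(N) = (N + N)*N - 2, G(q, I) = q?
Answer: -63/1105 ≈ -0.057014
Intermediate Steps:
z = -15 (z = (6*(-5))/2 = (½)*(-30) = -15)
K(N) = -2 + 2*N² (K(N) = (2*N)*N - 2 = 2*N² - 2 = -2 + 2*N²)
D(w, U) = 3 (D(w, U) = 3 - (-15)*0 = 3 - 1*0 = 3 + 0 = 3)
j = -21/1105 (j = 1/(-50 + 55*(-1/21)) = 1/(-50 - 55/21) = 1/(-1105/21) = -21/1105 ≈ -0.019005)
D(K(-5), -3)*j = 3*(-21/1105) = -63/1105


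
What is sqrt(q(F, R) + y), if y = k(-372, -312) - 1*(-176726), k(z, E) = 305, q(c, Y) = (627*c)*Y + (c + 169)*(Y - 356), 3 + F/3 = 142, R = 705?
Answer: 2*sqrt(46177535) ≈ 13591.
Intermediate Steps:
F = 417 (F = -9 + 3*142 = -9 + 426 = 417)
q(c, Y) = (-356 + Y)*(169 + c) + 627*Y*c (q(c, Y) = 627*Y*c + (169 + c)*(-356 + Y) = 627*Y*c + (-356 + Y)*(169 + c) = (-356 + Y)*(169 + c) + 627*Y*c)
y = 177031 (y = 305 - 1*(-176726) = 305 + 176726 = 177031)
sqrt(q(F, R) + y) = sqrt((-60164 - 356*417 + 169*705 + 628*705*417) + 177031) = sqrt((-60164 - 148452 + 119145 + 184622580) + 177031) = sqrt(184533109 + 177031) = sqrt(184710140) = 2*sqrt(46177535)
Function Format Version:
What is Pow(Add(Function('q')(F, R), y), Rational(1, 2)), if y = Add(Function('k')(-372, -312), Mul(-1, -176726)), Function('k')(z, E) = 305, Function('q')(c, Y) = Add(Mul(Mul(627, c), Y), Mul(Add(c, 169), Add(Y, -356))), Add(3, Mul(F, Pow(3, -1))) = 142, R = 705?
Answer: Mul(2, Pow(46177535, Rational(1, 2))) ≈ 13591.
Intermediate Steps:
F = 417 (F = Add(-9, Mul(3, 142)) = Add(-9, 426) = 417)
Function('q')(c, Y) = Add(Mul(Add(-356, Y), Add(169, c)), Mul(627, Y, c)) (Function('q')(c, Y) = Add(Mul(627, Y, c), Mul(Add(169, c), Add(-356, Y))) = Add(Mul(627, Y, c), Mul(Add(-356, Y), Add(169, c))) = Add(Mul(Add(-356, Y), Add(169, c)), Mul(627, Y, c)))
y = 177031 (y = Add(305, Mul(-1, -176726)) = Add(305, 176726) = 177031)
Pow(Add(Function('q')(F, R), y), Rational(1, 2)) = Pow(Add(Add(-60164, Mul(-356, 417), Mul(169, 705), Mul(628, 705, 417)), 177031), Rational(1, 2)) = Pow(Add(Add(-60164, -148452, 119145, 184622580), 177031), Rational(1, 2)) = Pow(Add(184533109, 177031), Rational(1, 2)) = Pow(184710140, Rational(1, 2)) = Mul(2, Pow(46177535, Rational(1, 2)))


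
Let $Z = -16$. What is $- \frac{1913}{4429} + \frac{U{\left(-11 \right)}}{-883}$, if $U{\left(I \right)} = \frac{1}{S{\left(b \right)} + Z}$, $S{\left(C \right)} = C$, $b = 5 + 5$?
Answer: $- \frac{10130645}{23464842} \approx -0.43174$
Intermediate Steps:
$b = 10$
$U{\left(I \right)} = - \frac{1}{6}$ ($U{\left(I \right)} = \frac{1}{10 - 16} = \frac{1}{-6} = - \frac{1}{6}$)
$- \frac{1913}{4429} + \frac{U{\left(-11 \right)}}{-883} = - \frac{1913}{4429} - \frac{1}{6 \left(-883\right)} = \left(-1913\right) \frac{1}{4429} - - \frac{1}{5298} = - \frac{1913}{4429} + \frac{1}{5298} = - \frac{10130645}{23464842}$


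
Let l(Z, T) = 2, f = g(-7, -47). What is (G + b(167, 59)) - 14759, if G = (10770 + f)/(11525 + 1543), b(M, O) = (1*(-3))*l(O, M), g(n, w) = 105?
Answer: -64312715/4356 ≈ -14764.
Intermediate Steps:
f = 105
b(M, O) = -6 (b(M, O) = (1*(-3))*2 = -3*2 = -6)
G = 3625/4356 (G = (10770 + 105)/(11525 + 1543) = 10875/13068 = 10875*(1/13068) = 3625/4356 ≈ 0.83219)
(G + b(167, 59)) - 14759 = (3625/4356 - 6) - 14759 = -22511/4356 - 14759 = -64312715/4356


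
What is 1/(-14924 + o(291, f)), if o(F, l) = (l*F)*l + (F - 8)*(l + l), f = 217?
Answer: 1/13810797 ≈ 7.2407e-8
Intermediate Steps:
o(F, l) = F*l² + 2*l*(-8 + F) (o(F, l) = (F*l)*l + (-8 + F)*(2*l) = F*l² + 2*l*(-8 + F))
1/(-14924 + o(291, f)) = 1/(-14924 + 217*(-16 + 2*291 + 291*217)) = 1/(-14924 + 217*(-16 + 582 + 63147)) = 1/(-14924 + 217*63713) = 1/(-14924 + 13825721) = 1/13810797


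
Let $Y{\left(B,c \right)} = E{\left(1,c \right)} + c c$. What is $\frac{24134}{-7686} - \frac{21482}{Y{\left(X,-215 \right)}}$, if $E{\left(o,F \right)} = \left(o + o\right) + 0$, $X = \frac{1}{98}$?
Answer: $- \frac{213458845}{59216787} \approx -3.6047$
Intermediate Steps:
$X = \frac{1}{98} \approx 0.010204$
$E{\left(o,F \right)} = 2 o$ ($E{\left(o,F \right)} = 2 o + 0 = 2 o$)
$Y{\left(B,c \right)} = 2 + c^{2}$ ($Y{\left(B,c \right)} = 2 \cdot 1 + c c = 2 + c^{2}$)
$\frac{24134}{-7686} - \frac{21482}{Y{\left(X,-215 \right)}} = \frac{24134}{-7686} - \frac{21482}{2 + \left(-215\right)^{2}} = 24134 \left(- \frac{1}{7686}\right) - \frac{21482}{2 + 46225} = - \frac{12067}{3843} - \frac{21482}{46227} = - \frac{213458845}{59216787}$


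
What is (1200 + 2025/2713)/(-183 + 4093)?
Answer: 38325/124798 ≈ 0.30710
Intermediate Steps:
(1200 + 2025/2713)/(-183 + 4093) = (1200 + 2025*(1/2713))/3910 = (1200 + 2025/2713)*(1/3910) = (3257625/2713)*(1/3910) = 38325/124798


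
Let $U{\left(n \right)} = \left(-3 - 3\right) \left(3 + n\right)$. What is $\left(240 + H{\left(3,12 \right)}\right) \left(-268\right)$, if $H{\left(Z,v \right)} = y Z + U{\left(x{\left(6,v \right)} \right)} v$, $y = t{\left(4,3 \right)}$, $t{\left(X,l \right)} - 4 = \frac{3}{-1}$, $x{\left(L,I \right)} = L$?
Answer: $108540$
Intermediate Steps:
$t{\left(X,l \right)} = 1$ ($t{\left(X,l \right)} = 4 + \frac{3}{-1} = 4 + 3 \left(-1\right) = 4 - 3 = 1$)
$y = 1$
$U{\left(n \right)} = -18 - 6 n$ ($U{\left(n \right)} = - 6 \left(3 + n\right) = -18 - 6 n$)
$H{\left(Z,v \right)} = Z - 54 v$ ($H{\left(Z,v \right)} = 1 Z + \left(-18 - 36\right) v = Z + \left(-18 - 36\right) v = Z - 54 v$)
$\left(240 + H{\left(3,12 \right)}\right) \left(-268\right) = \left(240 + \left(3 - 648\right)\right) \left(-268\right) = \left(240 - 645\right) \left(-268\right) = \left(-405\right) \left(-268\right) = 108540$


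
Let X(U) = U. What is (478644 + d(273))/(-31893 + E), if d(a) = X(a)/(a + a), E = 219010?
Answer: 957289/374234 ≈ 2.5580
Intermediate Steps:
d(a) = ½ (d(a) = a/(a + a) = a/((2*a)) = (1/(2*a))*a = ½)
(478644 + d(273))/(-31893 + E) = (478644 + ½)/(-31893 + 219010) = (957289/2)/187117 = (957289/2)*(1/187117) = 957289/374234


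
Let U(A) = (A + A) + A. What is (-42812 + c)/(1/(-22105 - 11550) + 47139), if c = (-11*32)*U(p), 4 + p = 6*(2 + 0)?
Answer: -431288825/396615761 ≈ -1.0874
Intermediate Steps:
p = 8 (p = -4 + 6*(2 + 0) = -4 + 6*2 = -4 + 12 = 8)
U(A) = 3*A (U(A) = 2*A + A = 3*A)
c = -8448 (c = (-11*32)*(3*8) = -352*24 = -8448)
(-42812 + c)/(1/(-22105 - 11550) + 47139) = (-42812 - 8448)/(1/(-22105 - 11550) + 47139) = -51260/(1/(-33655) + 47139) = -51260/(-1/33655 + 47139) = -51260/1586463044/33655 = -51260*33655/1586463044 = -431288825/396615761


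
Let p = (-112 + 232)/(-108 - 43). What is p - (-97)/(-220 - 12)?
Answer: -42487/35032 ≈ -1.2128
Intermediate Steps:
p = -120/151 (p = 120/(-151) = 120*(-1/151) = -120/151 ≈ -0.79470)
p - (-97)/(-220 - 12) = -120/151 - (-97)/(-220 - 12) = -120/151 - (-97)/(-232) = -120/151 - (-97)*(-1)/232 = -120/151 - 1*97/232 = -120/151 - 97/232 = -42487/35032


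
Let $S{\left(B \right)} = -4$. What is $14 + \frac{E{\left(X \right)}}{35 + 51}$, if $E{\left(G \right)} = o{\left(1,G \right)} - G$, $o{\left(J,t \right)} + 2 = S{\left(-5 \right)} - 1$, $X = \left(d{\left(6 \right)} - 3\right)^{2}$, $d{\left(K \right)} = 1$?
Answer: $\frac{1193}{86} \approx 13.872$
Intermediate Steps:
$X = 4$ ($X = \left(1 - 3\right)^{2} = \left(-2\right)^{2} = 4$)
$o{\left(J,t \right)} = -7$ ($o{\left(J,t \right)} = -2 - 5 = -7$)
$E{\left(G \right)} = -7 - G$
$14 + \frac{E{\left(X \right)}}{35 + 51} = 14 + \frac{-7 - 4}{35 + 51} = 14 + \frac{-7 - 4}{86} = 14 - \frac{11}{86} = \frac{1193}{86}$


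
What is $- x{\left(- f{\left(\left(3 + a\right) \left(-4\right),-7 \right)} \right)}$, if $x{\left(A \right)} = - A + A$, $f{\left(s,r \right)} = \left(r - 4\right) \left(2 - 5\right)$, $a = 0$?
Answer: $0$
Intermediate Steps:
$f{\left(s,r \right)} = 12 - 3 r$ ($f{\left(s,r \right)} = \left(-4 + r\right) \left(-3\right) = 12 - 3 r$)
$x{\left(A \right)} = 0$
$- x{\left(- f{\left(\left(3 + a\right) \left(-4\right),-7 \right)} \right)} = \left(-1\right) 0 = 0$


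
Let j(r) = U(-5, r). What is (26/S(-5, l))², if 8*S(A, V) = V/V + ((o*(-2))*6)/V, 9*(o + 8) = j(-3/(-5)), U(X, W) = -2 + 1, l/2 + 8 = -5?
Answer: 65804544/11449 ≈ 5747.6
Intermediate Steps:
l = -26 (l = -16 + 2*(-5) = -16 - 10 = -26)
U(X, W) = -1
j(r) = -1
o = -73/9 (o = -8 + (⅑)*(-1) = -8 - ⅑ = -73/9 ≈ -8.1111)
S(A, V) = ⅛ + 73/(6*V) (S(A, V) = (V/V + (-73/9*(-2)*6)/V)/8 = (1 + ((146/9)*6)/V)/8 = (1 + 292/(3*V))/8 = ⅛ + 73/(6*V))
(26/S(-5, l))² = (26/(((1/24)*(292 + 3*(-26))/(-26))))² = (26/(((1/24)*(-1/26)*(292 - 78))))² = (26/(((1/24)*(-1/26)*214)))² = (26/(-107/312))² = (26*(-312/107))² = (-8112/107)² = 65804544/11449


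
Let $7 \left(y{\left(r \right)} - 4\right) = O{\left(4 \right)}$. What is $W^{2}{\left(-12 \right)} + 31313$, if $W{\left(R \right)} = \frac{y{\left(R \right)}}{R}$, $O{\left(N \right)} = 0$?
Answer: $\frac{281818}{9} \approx 31313.0$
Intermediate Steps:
$y{\left(r \right)} = 4$ ($y{\left(r \right)} = 4 + \frac{1}{7} \cdot 0 = 4 + 0 = 4$)
$W{\left(R \right)} = \frac{4}{R}$
$W^{2}{\left(-12 \right)} + 31313 = \left(\frac{4}{-12}\right)^{2} + 31313 = \left(4 \left(- \frac{1}{12}\right)\right)^{2} + 31313 = \left(- \frac{1}{3}\right)^{2} + 31313 = \frac{1}{9} + 31313 = \frac{281818}{9}$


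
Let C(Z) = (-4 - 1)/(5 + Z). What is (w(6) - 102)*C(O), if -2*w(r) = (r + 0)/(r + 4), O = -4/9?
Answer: 9207/82 ≈ 112.28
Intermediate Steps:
O = -4/9 (O = -4*⅑ = -4/9 ≈ -0.44444)
C(Z) = -5/(5 + Z)
w(r) = -r/(2*(4 + r)) (w(r) = -(r + 0)/(2*(r + 4)) = -r/(2*(4 + r)))
(w(6) - 102)*C(O) = (-1*6/(8 + 2*6) - 102)*(-5/(5 - 4/9)) = (-1*6/(8 + 12) - 102)*(-5/41/9) = (-1*6/20 - 102)*(-5*9/41) = (-1*6*1/20 - 102)*(-45/41) = (-3/10 - 102)*(-45/41) = -1023/10*(-45/41) = 9207/82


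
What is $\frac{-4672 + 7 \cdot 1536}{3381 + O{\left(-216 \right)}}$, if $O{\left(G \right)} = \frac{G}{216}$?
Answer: $\frac{304}{169} \approx 1.7988$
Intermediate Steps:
$O{\left(G \right)} = \frac{G}{216}$ ($O{\left(G \right)} = G \frac{1}{216} = \frac{G}{216}$)
$\frac{-4672 + 7 \cdot 1536}{3381 + O{\left(-216 \right)}} = \frac{-4672 + 7 \cdot 1536}{3381 + \frac{1}{216} \left(-216\right)} = \frac{-4672 + 10752}{3381 - 1} = \frac{6080}{3380} = 6080 \cdot \frac{1}{3380} = \frac{304}{169}$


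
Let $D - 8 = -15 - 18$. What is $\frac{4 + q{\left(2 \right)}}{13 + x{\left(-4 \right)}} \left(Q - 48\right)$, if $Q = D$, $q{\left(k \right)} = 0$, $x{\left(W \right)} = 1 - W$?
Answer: $- \frac{146}{9} \approx -16.222$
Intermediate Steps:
$D = -25$ ($D = 8 - 33 = -25$)
$Q = -25$
$\frac{4 + q{\left(2 \right)}}{13 + x{\left(-4 \right)}} \left(Q - 48\right) = \frac{4 + 0}{13 + \left(1 - -4\right)} \left(-25 - 48\right) = \frac{4}{13 + \left(1 + 4\right)} \left(-73\right) = \frac{4}{13 + 5} \left(-73\right) = \frac{4}{18} \left(-73\right) = 4 \cdot \frac{1}{18} \left(-73\right) = \frac{2}{9} \left(-73\right) = - \frac{146}{9}$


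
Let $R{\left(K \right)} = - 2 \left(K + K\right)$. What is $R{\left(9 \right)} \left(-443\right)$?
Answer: $15948$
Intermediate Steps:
$R{\left(K \right)} = - 4 K$ ($R{\left(K \right)} = - 2 \cdot 2 K = - 4 K$)
$R{\left(9 \right)} \left(-443\right) = \left(-4\right) 9 \left(-443\right) = \left(-36\right) \left(-443\right) = 15948$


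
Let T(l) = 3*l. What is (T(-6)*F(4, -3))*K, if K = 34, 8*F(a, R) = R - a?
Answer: 1071/2 ≈ 535.50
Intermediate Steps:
F(a, R) = -a/8 + R/8 (F(a, R) = (R - a)/8 = -a/8 + R/8)
(T(-6)*F(4, -3))*K = ((3*(-6))*(-1/8*4 + (1/8)*(-3)))*34 = -18*(-1/2 - 3/8)*34 = -18*(-7/8)*34 = (63/4)*34 = 1071/2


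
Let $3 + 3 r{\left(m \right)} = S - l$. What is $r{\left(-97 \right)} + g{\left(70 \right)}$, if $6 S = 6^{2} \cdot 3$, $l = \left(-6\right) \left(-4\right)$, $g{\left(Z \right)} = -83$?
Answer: $-86$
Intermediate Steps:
$l = 24$
$S = 18$ ($S = \frac{6^{2} \cdot 3}{6} = \frac{36 \cdot 3}{6} = \frac{1}{6} \cdot 108 = 18$)
$r{\left(m \right)} = -3$ ($r{\left(m \right)} = -1 + \frac{18 - 24}{3} = -1 + \frac{1}{3} \left(-6\right) = -1 - 2 = -3$)
$r{\left(-97 \right)} + g{\left(70 \right)} = -3 - 83 = -86$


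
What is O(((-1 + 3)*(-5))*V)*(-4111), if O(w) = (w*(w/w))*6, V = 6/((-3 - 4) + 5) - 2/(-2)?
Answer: -493320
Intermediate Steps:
V = -2 (V = 6/(-7 + 5) - 2*(-1/2) = 6/(-2) + 1 = 6*(-1/2) + 1 = -3 + 1 = -2)
O(w) = 6*w (O(w) = (w*1)*6 = w*6 = 6*w)
O(((-1 + 3)*(-5))*V)*(-4111) = (6*(((-1 + 3)*(-5))*(-2)))*(-4111) = (6*((2*(-5))*(-2)))*(-4111) = (6*(-10*(-2)))*(-4111) = (6*20)*(-4111) = 120*(-4111) = -493320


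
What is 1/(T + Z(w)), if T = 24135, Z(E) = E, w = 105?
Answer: 1/24240 ≈ 4.1254e-5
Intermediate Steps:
1/(T + Z(w)) = 1/(24135 + 105) = 1/24240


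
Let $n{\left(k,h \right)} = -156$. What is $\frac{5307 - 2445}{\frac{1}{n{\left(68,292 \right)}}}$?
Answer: $-446472$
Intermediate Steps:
$\frac{5307 - 2445}{\frac{1}{n{\left(68,292 \right)}}} = \frac{5307 - 2445}{\frac{1}{-156}} = \frac{2862}{- \frac{1}{156}} = 2862 \left(-156\right) = -446472$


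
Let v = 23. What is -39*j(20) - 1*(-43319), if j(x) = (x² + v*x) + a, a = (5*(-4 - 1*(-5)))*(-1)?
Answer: 9974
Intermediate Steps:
a = -5 (a = (5*(-4 + 5))*(-1) = (5*1)*(-1) = 5*(-1) = -5)
j(x) = -5 + x² + 23*x (j(x) = (x² + 23*x) - 5 = -5 + x² + 23*x)
-39*j(20) - 1*(-43319) = -39*(-5 + 20² + 23*20) - 1*(-43319) = -39*(-5 + 400 + 460) + 43319 = -39*855 + 43319 = -33345 + 43319 = 9974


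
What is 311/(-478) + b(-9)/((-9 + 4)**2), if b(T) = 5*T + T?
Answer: -33587/11950 ≈ -2.8106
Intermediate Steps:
b(T) = 6*T
311/(-478) + b(-9)/((-9 + 4)**2) = 311/(-478) + (6*(-9))/((-9 + 4)**2) = 311*(-1/478) - 54/((-5)**2) = -311/478 - 54/25 = -33587/11950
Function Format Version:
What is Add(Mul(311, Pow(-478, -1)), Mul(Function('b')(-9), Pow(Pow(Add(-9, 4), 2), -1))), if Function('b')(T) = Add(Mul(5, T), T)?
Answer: Rational(-33587, 11950) ≈ -2.8106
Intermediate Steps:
Function('b')(T) = Mul(6, T)
Add(Mul(311, Pow(-478, -1)), Mul(Function('b')(-9), Pow(Pow(Add(-9, 4), 2), -1))) = Add(Mul(311, Pow(-478, -1)), Mul(Mul(6, -9), Pow(Pow(Add(-9, 4), 2), -1))) = Add(Mul(311, Rational(-1, 478)), Mul(-54, Pow(Pow(-5, 2), -1))) = Add(Rational(-311, 478), Mul(-54, Pow(25, -1))) = Add(Rational(-311, 478), Mul(-54, Rational(1, 25))) = Add(Rational(-311, 478), Rational(-54, 25)) = Rational(-33587, 11950)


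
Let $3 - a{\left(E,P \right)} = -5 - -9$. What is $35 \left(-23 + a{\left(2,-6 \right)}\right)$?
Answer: $-840$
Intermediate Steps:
$a{\left(E,P \right)} = -1$ ($a{\left(E,P \right)} = 3 - \left(-5 - -9\right) = 3 - \left(-5 + 9\right) = 3 - 4 = -1$)
$35 \left(-23 + a{\left(2,-6 \right)}\right) = 35 \left(-23 - 1\right) = 35 \left(-24\right) = -840$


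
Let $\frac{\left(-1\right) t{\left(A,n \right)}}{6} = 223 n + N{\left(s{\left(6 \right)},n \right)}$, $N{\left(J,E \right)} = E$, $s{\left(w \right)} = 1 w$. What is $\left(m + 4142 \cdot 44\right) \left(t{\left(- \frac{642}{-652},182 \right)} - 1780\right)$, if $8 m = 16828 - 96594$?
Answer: $-42447047073$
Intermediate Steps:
$s{\left(w \right)} = w$
$m = - \frac{39883}{4}$ ($m = \frac{16828 - 96594}{8} = \frac{1}{8} \left(-79766\right) = - \frac{39883}{4} \approx -9970.8$)
$t{\left(A,n \right)} = - 1344 n$ ($t{\left(A,n \right)} = - 6 \left(223 n + n\right) = - 6 \cdot 224 n = - 1344 n$)
$\left(m + 4142 \cdot 44\right) \left(t{\left(- \frac{642}{-652},182 \right)} - 1780\right) = \left(- \frac{39883}{4} + 4142 \cdot 44\right) \left(\left(-1344\right) 182 - 1780\right) = \left(- \frac{39883}{4} + 182248\right) \left(-244608 - 1780\right) = \frac{689109}{4} \left(-246388\right) = -42447047073$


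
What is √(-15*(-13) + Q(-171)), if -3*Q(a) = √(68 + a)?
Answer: √(1755 - 3*I*√103)/3 ≈ 13.965 - 0.12112*I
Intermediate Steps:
Q(a) = -√(68 + a)/3
√(-15*(-13) + Q(-171)) = √(-15*(-13) - √(68 - 171)/3) = √(195 - I*√103/3)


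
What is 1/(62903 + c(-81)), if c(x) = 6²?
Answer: 1/62939 ≈ 1.5888e-5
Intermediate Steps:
c(x) = 36
1/(62903 + c(-81)) = 1/(62903 + 36) = 1/62939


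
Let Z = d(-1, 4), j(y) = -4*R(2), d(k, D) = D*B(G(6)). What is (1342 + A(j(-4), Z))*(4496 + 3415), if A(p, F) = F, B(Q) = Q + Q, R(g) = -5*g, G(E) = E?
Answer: 10996290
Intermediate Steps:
B(Q) = 2*Q
d(k, D) = 12*D (d(k, D) = D*(2*6) = D*12 = 12*D)
j(y) = 40 (j(y) = -(-20)*2 = -4*(-10) = 40)
Z = 48 (Z = 12*4 = 48)
(1342 + A(j(-4), Z))*(4496 + 3415) = (1342 + 48)*(4496 + 3415) = 1390*7911 = 10996290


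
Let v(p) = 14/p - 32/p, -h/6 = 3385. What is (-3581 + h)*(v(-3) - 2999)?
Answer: 71505763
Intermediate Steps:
h = -20310 (h = -6*3385 = -20310)
v(p) = -18/p
(-3581 + h)*(v(-3) - 2999) = (-3581 - 20310)*(-18/(-3) - 2999) = -23891*(-18*(-⅓) - 2999) = -23891*(6 - 2999) = -23891*(-2993) = 71505763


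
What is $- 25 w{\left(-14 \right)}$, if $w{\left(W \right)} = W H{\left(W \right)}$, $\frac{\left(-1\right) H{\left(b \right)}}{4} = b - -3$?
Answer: $15400$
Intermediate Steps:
$H{\left(b \right)} = -12 - 4 b$ ($H{\left(b \right)} = - 4 \left(b - -3\right) = - 4 \left(b + 3\right) = - 4 \left(3 + b\right) = -12 - 4 b$)
$w{\left(W \right)} = W \left(-12 - 4 W\right)$
$- 25 w{\left(-14 \right)} = - 25 \left(\left(-4\right) \left(-14\right) \left(3 - 14\right)\right) = - 25 \left(\left(-4\right) \left(-14\right) \left(-11\right)\right) = \left(-25\right) \left(-616\right) = 15400$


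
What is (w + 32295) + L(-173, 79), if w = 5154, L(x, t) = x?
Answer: 37276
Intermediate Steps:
(w + 32295) + L(-173, 79) = (5154 + 32295) - 173 = 37449 - 173 = 37276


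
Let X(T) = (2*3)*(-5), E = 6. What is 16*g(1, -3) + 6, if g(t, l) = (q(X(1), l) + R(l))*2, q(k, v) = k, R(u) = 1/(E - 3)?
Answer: -2830/3 ≈ -943.33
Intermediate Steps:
X(T) = -30 (X(T) = 6*(-5) = -30)
R(u) = ⅓ (R(u) = 1/(6 - 3) = 1/3 = ⅓)
g(t, l) = -178/3 (g(t, l) = (-30 + ⅓)*2 = -89/3*2 = -178/3)
16*g(1, -3) + 6 = 16*(-178/3) + 6 = -2848/3 + 6 = -2830/3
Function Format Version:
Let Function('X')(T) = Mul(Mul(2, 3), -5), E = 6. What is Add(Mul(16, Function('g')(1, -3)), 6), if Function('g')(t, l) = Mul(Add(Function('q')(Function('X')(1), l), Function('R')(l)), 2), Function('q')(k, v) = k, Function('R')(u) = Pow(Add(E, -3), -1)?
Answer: Rational(-2830, 3) ≈ -943.33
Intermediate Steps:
Function('X')(T) = -30 (Function('X')(T) = Mul(6, -5) = -30)
Function('R')(u) = Rational(1, 3) (Function('R')(u) = Pow(Add(6, -3), -1) = Pow(3, -1) = Rational(1, 3))
Function('g')(t, l) = Rational(-178, 3) (Function('g')(t, l) = Mul(Add(-30, Rational(1, 3)), 2) = Mul(Rational(-89, 3), 2) = Rational(-178, 3))
Add(Mul(16, Function('g')(1, -3)), 6) = Add(Mul(16, Rational(-178, 3)), 6) = Add(Rational(-2848, 3), 6) = Rational(-2830, 3)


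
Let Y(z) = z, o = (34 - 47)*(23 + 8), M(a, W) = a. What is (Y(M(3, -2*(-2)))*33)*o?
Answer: -39897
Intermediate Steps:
o = -403 (o = -13*31 = -403)
(Y(M(3, -2*(-2)))*33)*o = (3*33)*(-403) = 99*(-403) = -39897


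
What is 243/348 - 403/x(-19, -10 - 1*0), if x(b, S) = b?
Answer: 48287/2204 ≈ 21.909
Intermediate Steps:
243/348 - 403/x(-19, -10 - 1*0) = 243/348 - 403/(-19) = 243*(1/348) - 403*(-1/19) = 81/116 + 403/19 = 48287/2204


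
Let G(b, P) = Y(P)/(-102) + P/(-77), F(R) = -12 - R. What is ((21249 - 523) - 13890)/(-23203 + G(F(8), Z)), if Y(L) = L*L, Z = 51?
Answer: -1052744/3577291 ≈ -0.29429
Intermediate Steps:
Y(L) = L²
G(b, P) = -P/77 - P²/102 (G(b, P) = P²/(-102) + P/(-77) = P²*(-1/102) + P*(-1/77) = -P²/102 - P/77 = -P/77 - P²/102)
((21249 - 523) - 13890)/(-23203 + G(F(8), Z)) = ((21249 - 523) - 13890)/(-23203 + (1/7854)*51*(-102 - 77*51)) = (20726 - 13890)/(-23203 + (1/7854)*51*(-102 - 3927)) = 6836/(-23203 + (1/7854)*51*(-4029)) = 6836/(-23203 - 4029/154) = 6836/(-3577291/154) = 6836*(-154/3577291) = -1052744/3577291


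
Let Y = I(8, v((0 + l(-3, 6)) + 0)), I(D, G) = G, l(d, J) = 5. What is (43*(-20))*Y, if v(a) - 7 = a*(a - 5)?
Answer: -6020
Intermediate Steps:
v(a) = 7 + a*(-5 + a) (v(a) = 7 + a*(a - 5) = 7 + a*(-5 + a))
Y = 7 (Y = 7 + ((0 + 5) + 0)² - 5*((0 + 5) + 0) = 7 + (5 + 0)² - 5*(5 + 0) = 7 + 5² - 5*5 = 7 + 25 - 25 = 7)
(43*(-20))*Y = (43*(-20))*7 = -860*7 = -6020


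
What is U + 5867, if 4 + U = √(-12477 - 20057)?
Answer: 5863 + I*√32534 ≈ 5863.0 + 180.37*I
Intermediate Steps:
U = -4 + I*√32534 (U = -4 + √(-12477 - 20057) = -4 + √(-32534) = -4 + I*√32534 ≈ -4.0 + 180.37*I)
U + 5867 = (-4 + I*√32534) + 5867 = 5863 + I*√32534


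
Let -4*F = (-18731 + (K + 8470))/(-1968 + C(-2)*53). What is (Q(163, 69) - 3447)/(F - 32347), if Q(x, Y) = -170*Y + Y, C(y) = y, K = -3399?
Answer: 31333992/67091093 ≈ 0.46704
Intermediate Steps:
Q(x, Y) = -169*Y
F = -3415/2074 (F = -(-18731 + (-3399 + 8470))/(4*(-1968 - 2*53)) = -(-18731 + 5071)/(4*(-1968 - 106)) = -(-3415)/(-2074) = -(-3415)*(-1)/2074 = -1/4*6830/1037 = -3415/2074 ≈ -1.6466)
(Q(163, 69) - 3447)/(F - 32347) = (-169*69 - 3447)/(-3415/2074 - 32347) = (-11661 - 3447)/(-67091093/2074) = -15108*(-2074/67091093) = 31333992/67091093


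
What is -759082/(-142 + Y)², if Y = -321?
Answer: -759082/214369 ≈ -3.5410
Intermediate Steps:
-759082/(-142 + Y)² = -759082/(-142 - 321)² = -759082/((-463)²) = -759082/214369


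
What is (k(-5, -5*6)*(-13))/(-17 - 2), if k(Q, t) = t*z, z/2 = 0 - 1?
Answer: 780/19 ≈ 41.053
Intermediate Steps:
z = -2 (z = 2*(0 - 1) = 2*(-1) = -2)
k(Q, t) = -2*t (k(Q, t) = t*(-2) = -2*t)
(k(-5, -5*6)*(-13))/(-17 - 2) = (-(-10)*6*(-13))/(-17 - 2) = (-2*(-30)*(-13))/(-19) = (60*(-13))*(-1/19) = -780*(-1/19) = 780/19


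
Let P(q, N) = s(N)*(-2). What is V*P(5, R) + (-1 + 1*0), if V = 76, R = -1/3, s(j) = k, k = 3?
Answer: -457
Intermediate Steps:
s(j) = 3
R = -1/3 (R = -1*1/3 = -1/3 ≈ -0.33333)
P(q, N) = -6 (P(q, N) = 3*(-2) = -6)
V*P(5, R) + (-1 + 1*0) = 76*(-6) + (-1 + 1*0) = -456 + (-1 + 0) = -456 - 1 = -457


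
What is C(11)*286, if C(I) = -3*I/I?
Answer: -858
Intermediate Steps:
C(I) = -3 (C(I) = -3*1 = -3)
C(11)*286 = -3*286 = -858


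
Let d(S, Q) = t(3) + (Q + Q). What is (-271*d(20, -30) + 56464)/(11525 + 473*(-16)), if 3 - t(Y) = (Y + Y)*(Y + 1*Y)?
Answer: 81667/3957 ≈ 20.639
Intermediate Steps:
t(Y) = 3 - 4*Y**2 (t(Y) = 3 - (Y + Y)*(Y + 1*Y) = 3 - 2*Y*(Y + Y) = 3 - 2*Y*2*Y = 3 - 4*Y**2)
d(S, Q) = -33 + 2*Q (d(S, Q) = (3 - 4*3**2) + (Q + Q) = (3 - 4*9) + 2*Q = (3 - 36) + 2*Q = -33 + 2*Q)
(-271*d(20, -30) + 56464)/(11525 + 473*(-16)) = (-271*(-33 + 2*(-30)) + 56464)/(11525 + 473*(-16)) = (-271*(-33 - 60) + 56464)/(11525 - 7568) = (-271*(-93) + 56464)/3957 = (25203 + 56464)*(1/3957) = 81667*(1/3957) = 81667/3957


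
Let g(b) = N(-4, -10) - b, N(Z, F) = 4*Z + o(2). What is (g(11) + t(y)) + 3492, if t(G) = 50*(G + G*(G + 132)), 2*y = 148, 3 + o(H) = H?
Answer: 769364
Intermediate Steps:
o(H) = -3 + H
N(Z, F) = -1 + 4*Z (N(Z, F) = 4*Z + (-3 + 2) = 4*Z - 1 = -1 + 4*Z)
y = 74 (y = (½)*148 = 74)
g(b) = -17 - b (g(b) = (-1 + 4*(-4)) - b = (-1 - 16) - b = -17 - b)
t(G) = 50*G + 50*G*(132 + G) (t(G) = 50*(G + G*(132 + G)) = 50*G + 50*G*(132 + G))
(g(11) + t(y)) + 3492 = ((-17 - 1*11) + 50*74*(133 + 74)) + 3492 = ((-17 - 11) + 50*74*207) + 3492 = (-28 + 765900) + 3492 = 765872 + 3492 = 769364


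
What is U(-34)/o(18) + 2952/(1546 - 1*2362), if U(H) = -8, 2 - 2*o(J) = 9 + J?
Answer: -2531/850 ≈ -2.9776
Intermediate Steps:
o(J) = -7/2 - J/2 (o(J) = 1 - (9 + J)/2 = 1 + (-9/2 - J/2) = -7/2 - J/2)
U(-34)/o(18) + 2952/(1546 - 1*2362) = -8/(-7/2 - ½*18) + 2952/(1546 - 1*2362) = -8/(-7/2 - 9) + 2952/(1546 - 2362) = -8/(-25/2) + 2952/(-816) = -8*(-2/25) + 2952*(-1/816) = 16/25 - 123/34 = -2531/850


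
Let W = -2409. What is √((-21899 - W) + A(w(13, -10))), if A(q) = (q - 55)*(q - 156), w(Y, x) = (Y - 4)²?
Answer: 8*I*√335 ≈ 146.42*I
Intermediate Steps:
w(Y, x) = (-4 + Y)²
A(q) = (-156 + q)*(-55 + q) (A(q) = (-55 + q)*(-156 + q) = (-156 + q)*(-55 + q))
√((-21899 - W) + A(w(13, -10))) = √((-21899 - 1*(-2409)) + (8580 + ((-4 + 13)²)² - 211*(-4 + 13)²)) = √((-21899 + 2409) + (8580 + (9²)² - 211*9²)) = √(-19490 + (8580 + 81² - 211*81)) = √(-19490 + (8580 + 6561 - 17091)) = √(-19490 - 1950) = √(-21440) = 8*I*√335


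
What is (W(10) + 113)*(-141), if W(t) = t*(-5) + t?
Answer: -10293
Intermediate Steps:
W(t) = -4*t (W(t) = -5*t + t = -4*t)
(W(10) + 113)*(-141) = (-4*10 + 113)*(-141) = (-40 + 113)*(-141) = 73*(-141) = -10293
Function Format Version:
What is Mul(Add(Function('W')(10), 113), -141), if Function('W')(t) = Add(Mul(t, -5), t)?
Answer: -10293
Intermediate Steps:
Function('W')(t) = Mul(-4, t) (Function('W')(t) = Add(Mul(-5, t), t) = Mul(-4, t))
Mul(Add(Function('W')(10), 113), -141) = Mul(Add(Mul(-4, 10), 113), -141) = Mul(Add(-40, 113), -141) = Mul(73, -141) = -10293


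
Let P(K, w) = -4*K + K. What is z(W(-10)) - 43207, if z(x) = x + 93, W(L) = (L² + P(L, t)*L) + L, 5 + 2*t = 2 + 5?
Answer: -43324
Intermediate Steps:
t = 1 (t = -5/2 + (2 + 5)/2 = -5/2 + (½)*7 = -5/2 + 7/2 = 1)
P(K, w) = -3*K
W(L) = L - 2*L² (W(L) = (L² + (-3*L)*L) + L = (L² - 3*L²) + L = -2*L² + L = L - 2*L²)
z(x) = 93 + x
z(W(-10)) - 43207 = (93 - 10*(1 - 2*(-10))) - 43207 = (93 - 10*(1 + 20)) - 43207 = (93 - 10*21) - 43207 = (93 - 210) - 43207 = -117 - 43207 = -43324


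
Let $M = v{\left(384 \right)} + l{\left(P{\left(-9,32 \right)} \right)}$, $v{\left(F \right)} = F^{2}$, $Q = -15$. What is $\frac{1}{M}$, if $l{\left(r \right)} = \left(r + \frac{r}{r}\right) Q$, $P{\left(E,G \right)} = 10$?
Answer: $\frac{1}{147291} \approx 6.7893 \cdot 10^{-6}$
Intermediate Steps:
$l{\left(r \right)} = -15 - 15 r$ ($l{\left(r \right)} = \left(r + \frac{r}{r}\right) \left(-15\right) = \left(r + 1\right) \left(-15\right) = \left(1 + r\right) \left(-15\right) = -15 - 15 r$)
$M = 147291$ ($M = 384^{2} - 165 = 147456 - 165 = 147291$)
$\frac{1}{M} = \frac{1}{147291}$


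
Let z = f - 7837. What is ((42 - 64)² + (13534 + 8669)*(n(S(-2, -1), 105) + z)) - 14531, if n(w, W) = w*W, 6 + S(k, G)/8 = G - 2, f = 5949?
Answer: -209787991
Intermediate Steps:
S(k, G) = -64 + 8*G (S(k, G) = -48 + 8*(G - 2) = -48 + 8*(-2 + G) = -48 + (-16 + 8*G) = -64 + 8*G)
n(w, W) = W*w
z = -1888 (z = 5949 - 7837 = -1888)
((42 - 64)² + (13534 + 8669)*(n(S(-2, -1), 105) + z)) - 14531 = ((42 - 64)² + (13534 + 8669)*(105*(-64 + 8*(-1)) - 1888)) - 14531 = ((-22)² + 22203*(105*(-64 - 8) - 1888)) - 14531 = (484 + 22203*(105*(-72) - 1888)) - 14531 = (484 + 22203*(-7560 - 1888)) - 14531 = (484 + 22203*(-9448)) - 14531 = (484 - 209773944) - 14531 = -209773460 - 14531 = -209787991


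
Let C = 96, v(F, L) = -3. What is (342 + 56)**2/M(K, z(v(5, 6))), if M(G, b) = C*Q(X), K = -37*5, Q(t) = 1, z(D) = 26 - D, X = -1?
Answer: 39601/24 ≈ 1650.0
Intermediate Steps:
K = -185
M(G, b) = 96 (M(G, b) = 96*1 = 96)
(342 + 56)**2/M(K, z(v(5, 6))) = (342 + 56)**2/96 = 398**2*(1/96) = 158404*(1/96) = 39601/24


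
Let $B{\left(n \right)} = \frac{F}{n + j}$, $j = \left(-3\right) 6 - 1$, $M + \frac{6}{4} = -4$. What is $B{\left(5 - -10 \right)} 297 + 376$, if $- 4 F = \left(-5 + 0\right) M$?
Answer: $\frac{28367}{32} \approx 886.47$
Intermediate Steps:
$M = - \frac{11}{2}$ ($M = - \frac{3}{2} - 4 = - \frac{11}{2} \approx -5.5$)
$j = -19$ ($j = -18 - 1 = -19$)
$F = - \frac{55}{8}$ ($F = - \frac{\left(-5 + 0\right) \left(- \frac{11}{2}\right)}{4} = - \frac{\left(-5\right) \left(- \frac{11}{2}\right)}{4} = \left(- \frac{1}{4}\right) \frac{55}{2} = - \frac{55}{8} \approx -6.875$)
$B{\left(n \right)} = - \frac{55}{8 \left(-19 + n\right)}$ ($B{\left(n \right)} = \frac{1}{n - 19} \left(- \frac{55}{8}\right) = \frac{1}{-19 + n} \left(- \frac{55}{8}\right) = - \frac{55}{8 \left(-19 + n\right)}$)
$B{\left(5 - -10 \right)} 297 + 376 = - \frac{55}{-152 + 8 \left(5 - -10\right)} 297 + 376 = - \frac{55}{-152 + 8 \left(5 + 10\right)} 297 + 376 = - \frac{55}{-152 + 8 \cdot 15} \cdot 297 + 376 = - \frac{55}{-152 + 120} \cdot 297 + 376 = - \frac{55}{-32} \cdot 297 + 376 = \left(-55\right) \left(- \frac{1}{32}\right) 297 + 376 = \frac{55}{32} \cdot 297 + 376 = \frac{16335}{32} + 376 = \frac{28367}{32}$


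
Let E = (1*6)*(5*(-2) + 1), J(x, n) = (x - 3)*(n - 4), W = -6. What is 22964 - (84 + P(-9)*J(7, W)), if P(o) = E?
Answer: 20720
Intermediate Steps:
J(x, n) = (-4 + n)*(-3 + x) (J(x, n) = (-3 + x)*(-4 + n) = (-4 + n)*(-3 + x))
E = -54 (E = 6*(-10 + 1) = 6*(-9) = -54)
P(o) = -54
22964 - (84 + P(-9)*J(7, W)) = 22964 - (84 - 54*(12 - 4*7 - 3*(-6) - 6*7)) = 22964 - (84 - 54*(12 - 28 + 18 - 42)) = 22964 - (84 - 54*(-40)) = 22964 - (84 + 2160) = 22964 - 1*2244 = 22964 - 2244 = 20720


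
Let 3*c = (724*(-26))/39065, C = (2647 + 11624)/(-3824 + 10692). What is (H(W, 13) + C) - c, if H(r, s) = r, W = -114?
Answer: -6919714351/61915020 ≈ -111.76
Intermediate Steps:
C = 14271/6868 ≈ 2.0779
c = -1448/9015 (c = ((724*(-26))/39065)/3 = (-18824*1/39065)/3 = (1/3)*(-1448/3005) = -1448/9015 ≈ -0.16062)
(H(W, 13) + C) - c = (-114 + 14271/6868) - 1*(-1448/9015) = -768681/6868 + 1448/9015 = -6919714351/61915020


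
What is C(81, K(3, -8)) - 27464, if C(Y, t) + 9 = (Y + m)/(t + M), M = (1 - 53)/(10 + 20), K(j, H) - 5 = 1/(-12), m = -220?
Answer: -5255683/191 ≈ -27517.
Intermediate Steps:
K(j, H) = 59/12 (K(j, H) = 5 + 1/(-12) = 5 - 1/12 = 59/12)
M = -26/15 (M = -52/30 = -52*1/30 = -26/15 ≈ -1.7333)
C(Y, t) = -9 + (-220 + Y)/(-26/15 + t) (C(Y, t) = -9 + (Y - 220)/(t - 26/15) = -9 + (-220 + Y)/(-26/15 + t))
C(81, K(3, -8)) - 27464 = 3*(-1022 - 45*59/12 + 5*81)/(-26 + 15*(59/12)) - 27464 = 3*(-1022 - 885/4 + 405)/(-26 + 295/4) - 27464 = 3*(-3353/4)/(191/4) - 27464 = 3*(4/191)*(-3353/4) - 27464 = -10059/191 - 27464 = -5255683/191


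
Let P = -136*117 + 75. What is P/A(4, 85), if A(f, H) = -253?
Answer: 15837/253 ≈ 62.597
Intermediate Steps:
P = -15837 (P = -15912 + 75 = -15837)
P/A(4, 85) = -15837/(-253) = -15837*(-1/253) = 15837/253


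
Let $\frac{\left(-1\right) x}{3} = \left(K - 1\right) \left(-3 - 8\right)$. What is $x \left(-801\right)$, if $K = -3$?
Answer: $105732$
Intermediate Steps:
$x = -132$ ($x = - 3 \left(-3 - 1\right) \left(-3 - 8\right) = - 3 \left(\left(-4\right) \left(-11\right)\right) = \left(-3\right) 44 = -132$)
$x \left(-801\right) = \left(-132\right) \left(-801\right) = 105732$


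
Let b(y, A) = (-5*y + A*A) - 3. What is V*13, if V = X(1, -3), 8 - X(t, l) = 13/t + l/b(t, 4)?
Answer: -481/8 ≈ -60.125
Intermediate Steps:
b(y, A) = -3 + A**2 - 5*y (b(y, A) = (-5*y + A**2) - 3 = (A**2 - 5*y) - 3 = -3 + A**2 - 5*y)
X(t, l) = 8 - 13/t - l/(13 - 5*t) (X(t, l) = 8 - (13/t + l/(-3 + 4**2 - 5*t)) = 8 - (13/t + l/(-3 + 16 - 5*t)) = 8 - (13/t + l/(13 - 5*t)) = 8 + (-13/t - l/(13 - 5*t)) = 8 - 13/t - l/(13 - 5*t))
V = -37/8 (V = (169 - 169*1 + 40*1**2 - 3*1)/(1*(-13 + 5*1)) = 1*(169 - 169 + 40*1 - 3)/(-13 + 5) = 1*(169 - 169 + 40 - 3)/(-8) = 1*(-1/8)*37 = -37/8 ≈ -4.6250)
V*13 = -37/8*13 = -481/8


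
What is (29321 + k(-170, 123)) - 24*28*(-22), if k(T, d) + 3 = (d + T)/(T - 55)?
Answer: 9922997/225 ≈ 44102.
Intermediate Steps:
k(T, d) = -3 + (T + d)/(-55 + T) (k(T, d) = -3 + (d + T)/(T - 55) = -3 + (T + d)/(-55 + T))
(29321 + k(-170, 123)) - 24*28*(-22) = (29321 + (165 + 123 - 2*(-170))/(-55 - 170)) - 24*28*(-22) = (29321 + (165 + 123 + 340)/(-225)) - 672*(-22) = (29321 - 1/225*628) + 14784 = (29321 - 628/225) + 14784 = 6596597/225 + 14784 = 9922997/225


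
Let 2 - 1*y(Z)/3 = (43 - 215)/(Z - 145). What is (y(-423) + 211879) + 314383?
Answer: 74729927/142 ≈ 5.2627e+5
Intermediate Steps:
y(Z) = 6 + 516/(-145 + Z) (y(Z) = 6 - 3*(43 - 215)/(Z - 145) = 6 - (-516)/(-145 + Z) = 6 + 516/(-145 + Z))
(y(-423) + 211879) + 314383 = (6*(-59 - 423)/(-145 - 423) + 211879) + 314383 = (6*(-482)/(-568) + 211879) + 314383 = (6*(-1/568)*(-482) + 211879) + 314383 = (723/142 + 211879) + 314383 = 30087541/142 + 314383 = 74729927/142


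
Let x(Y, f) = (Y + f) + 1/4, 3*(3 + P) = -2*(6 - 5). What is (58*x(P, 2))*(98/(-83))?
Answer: 24157/249 ≈ 97.016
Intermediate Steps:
P = -11/3 (P = -3 + (-2*(6 - 5))/3 = -3 + (-2*1)/3 = -3 + (⅓)*(-2) = -3 - ⅔ = -11/3 ≈ -3.6667)
x(Y, f) = ¼ + Y + f (x(Y, f) = (Y + f) + ¼ = ¼ + Y + f)
(58*x(P, 2))*(98/(-83)) = (58*(¼ - 11/3 + 2))*(98/(-83)) = (58*(-17/12))*(98*(-1/83)) = -493/6*(-98/83) = 24157/249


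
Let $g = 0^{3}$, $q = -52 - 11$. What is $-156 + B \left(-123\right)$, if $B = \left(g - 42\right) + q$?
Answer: $12759$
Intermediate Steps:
$q = -63$ ($q = -52 - 11 = -63$)
$g = 0$
$B = -105$ ($B = \left(0 - 42\right) - 63 = -42 - 63 = -105$)
$-156 + B \left(-123\right) = -156 - -12915 = -156 + 12915 = 12759$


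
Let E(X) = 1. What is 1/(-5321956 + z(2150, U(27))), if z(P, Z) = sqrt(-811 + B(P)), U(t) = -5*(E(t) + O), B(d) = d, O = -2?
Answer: -5321956/28323215664597 - sqrt(1339)/28323215664597 ≈ -1.8790e-7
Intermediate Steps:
U(t) = 5 (U(t) = -5*(1 - 2) = -5*(-1) = 5)
z(P, Z) = sqrt(-811 + P)
1/(-5321956 + z(2150, U(27))) = 1/(-5321956 + sqrt(-811 + 2150)) = 1/(-5321956 + sqrt(1339))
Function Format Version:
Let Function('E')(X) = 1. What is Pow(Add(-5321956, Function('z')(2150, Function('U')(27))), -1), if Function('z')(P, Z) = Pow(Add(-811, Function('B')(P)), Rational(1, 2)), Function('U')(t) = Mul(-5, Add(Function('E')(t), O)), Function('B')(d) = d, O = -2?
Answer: Add(Rational(-5321956, 28323215664597), Mul(Rational(-1, 28323215664597), Pow(1339, Rational(1, 2)))) ≈ -1.8790e-7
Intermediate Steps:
Function('U')(t) = 5 (Function('U')(t) = Mul(-5, Add(1, -2)) = Mul(-5, -1) = 5)
Function('z')(P, Z) = Pow(Add(-811, P), Rational(1, 2))
Pow(Add(-5321956, Function('z')(2150, Function('U')(27))), -1) = Pow(Add(-5321956, Pow(Add(-811, 2150), Rational(1, 2))), -1) = Pow(Add(-5321956, Pow(1339, Rational(1, 2))), -1)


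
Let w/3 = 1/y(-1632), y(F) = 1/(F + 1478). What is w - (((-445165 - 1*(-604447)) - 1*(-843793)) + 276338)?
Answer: -1279875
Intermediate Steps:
y(F) = 1/(1478 + F)
w = -462 (w = 3/(1/(1478 - 1632)) = 3/(1/(-154)) = 3/(-1/154) = 3*(-154) = -462)
w - (((-445165 - 1*(-604447)) - 1*(-843793)) + 276338) = -462 - (((-445165 - 1*(-604447)) - 1*(-843793)) + 276338) = -462 - (((-445165 + 604447) + 843793) + 276338) = -462 - ((159282 + 843793) + 276338) = -462 - (1003075 + 276338) = -462 - 1*1279413 = -462 - 1279413 = -1279875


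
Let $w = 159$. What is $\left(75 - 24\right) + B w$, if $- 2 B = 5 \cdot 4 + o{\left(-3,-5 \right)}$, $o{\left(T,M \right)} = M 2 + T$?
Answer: $- \frac{1011}{2} \approx -505.5$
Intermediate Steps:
$o{\left(T,M \right)} = T + 2 M$ ($o{\left(T,M \right)} = 2 M + T = T + 2 M$)
$B = - \frac{7}{2}$ ($B = - \frac{5 \cdot 4 + \left(-3 + 2 \left(-5\right)\right)}{2} = - \frac{20 - 13}{2} = \left(- \frac{1}{2}\right) 7 = - \frac{7}{2} \approx -3.5$)
$\left(75 - 24\right) + B w = \left(75 - 24\right) - \frac{1113}{2} = 51 - \frac{1113}{2} = - \frac{1011}{2}$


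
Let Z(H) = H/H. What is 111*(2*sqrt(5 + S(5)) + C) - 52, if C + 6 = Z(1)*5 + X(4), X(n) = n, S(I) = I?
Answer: 281 + 222*sqrt(10) ≈ 983.03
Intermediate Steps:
Z(H) = 1
C = 3 (C = -6 + (1*5 + 4) = -6 + (5 + 4) = -6 + 9 = 3)
111*(2*sqrt(5 + S(5)) + C) - 52 = 111*(2*sqrt(5 + 5) + 3) - 52 = 111*(2*sqrt(10) + 3) - 52 = 111*(3 + 2*sqrt(10)) - 52 = (333 + 222*sqrt(10)) - 52 = 281 + 222*sqrt(10)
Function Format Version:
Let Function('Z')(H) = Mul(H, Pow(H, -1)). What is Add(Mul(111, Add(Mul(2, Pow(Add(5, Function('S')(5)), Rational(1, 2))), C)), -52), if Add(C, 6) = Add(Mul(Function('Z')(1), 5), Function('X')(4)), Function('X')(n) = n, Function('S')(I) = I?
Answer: Add(281, Mul(222, Pow(10, Rational(1, 2)))) ≈ 983.03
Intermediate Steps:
Function('Z')(H) = 1
C = 3 (C = Add(-6, Add(Mul(1, 5), 4)) = Add(-6, Add(5, 4)) = Add(-6, 9) = 3)
Add(Mul(111, Add(Mul(2, Pow(Add(5, Function('S')(5)), Rational(1, 2))), C)), -52) = Add(Mul(111, Add(Mul(2, Pow(Add(5, 5), Rational(1, 2))), 3)), -52) = Add(Mul(111, Add(Mul(2, Pow(10, Rational(1, 2))), 3)), -52) = Add(Mul(111, Add(3, Mul(2, Pow(10, Rational(1, 2))))), -52) = Add(Add(333, Mul(222, Pow(10, Rational(1, 2)))), -52) = Add(281, Mul(222, Pow(10, Rational(1, 2))))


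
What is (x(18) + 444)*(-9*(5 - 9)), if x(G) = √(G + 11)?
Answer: 15984 + 36*√29 ≈ 16178.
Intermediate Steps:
x(G) = √(11 + G)
(x(18) + 444)*(-9*(5 - 9)) = (√(11 + 18) + 444)*(-9*(5 - 9)) = (√29 + 444)*(-9*(-4)) = (444 + √29)*36 = 15984 + 36*√29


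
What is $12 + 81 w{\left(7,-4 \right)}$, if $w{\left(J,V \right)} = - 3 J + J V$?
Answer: $-3957$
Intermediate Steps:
$12 + 81 w{\left(7,-4 \right)} = 12 + 81 \cdot 7 \left(-3 - 4\right) = 12 + 81 \cdot 7 \left(-7\right) = 12 + 81 \left(-49\right) = 12 - 3969 = -3957$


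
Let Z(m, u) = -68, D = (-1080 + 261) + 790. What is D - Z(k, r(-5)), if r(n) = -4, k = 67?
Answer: 39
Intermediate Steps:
D = -29 (D = -819 + 790 = -29)
D - Z(k, r(-5)) = -29 - 1*(-68) = -29 + 68 = 39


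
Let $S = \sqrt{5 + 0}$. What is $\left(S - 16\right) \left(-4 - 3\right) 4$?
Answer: $448 - 28 \sqrt{5} \approx 385.39$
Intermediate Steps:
$S = \sqrt{5} \approx 2.2361$
$\left(S - 16\right) \left(-4 - 3\right) 4 = \left(\sqrt{5} - 16\right) \left(-4 - 3\right) 4 = \left(-16 + \sqrt{5}\right) \left(\left(-7\right) 4\right) = \left(-16 + \sqrt{5}\right) \left(-28\right) = 448 - 28 \sqrt{5}$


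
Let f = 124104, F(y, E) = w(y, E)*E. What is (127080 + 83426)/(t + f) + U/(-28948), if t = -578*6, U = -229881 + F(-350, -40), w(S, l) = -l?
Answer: 8504667401/873042732 ≈ 9.7414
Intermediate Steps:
F(y, E) = -E² (F(y, E) = (-E)*E = -E²)
U = -231481 (U = -229881 - 1*(-40)² = -229881 - 1*1600 = -229881 - 1600 = -231481)
t = -3468
(127080 + 83426)/(t + f) + U/(-28948) = (127080 + 83426)/(-3468 + 124104) - 231481/(-28948) = 210506/120636 - 231481*(-1/28948) = 210506*(1/120636) + 231481/28948 = 105253/60318 + 231481/28948 = 8504667401/873042732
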